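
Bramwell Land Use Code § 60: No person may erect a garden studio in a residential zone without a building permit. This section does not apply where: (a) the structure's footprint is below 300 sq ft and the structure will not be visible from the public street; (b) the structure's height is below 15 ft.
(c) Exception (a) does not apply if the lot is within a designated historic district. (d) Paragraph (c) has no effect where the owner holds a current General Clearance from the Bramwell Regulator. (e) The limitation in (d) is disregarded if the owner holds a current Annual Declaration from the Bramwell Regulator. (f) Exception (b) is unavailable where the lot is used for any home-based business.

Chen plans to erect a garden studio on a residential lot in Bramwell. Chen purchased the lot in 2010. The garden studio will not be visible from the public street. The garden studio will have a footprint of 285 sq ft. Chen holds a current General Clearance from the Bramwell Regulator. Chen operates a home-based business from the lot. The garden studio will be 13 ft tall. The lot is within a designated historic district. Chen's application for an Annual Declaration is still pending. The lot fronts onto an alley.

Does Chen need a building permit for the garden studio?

No — exception (a) applies; Chen does not need a building permit.

Exception (a) is satisfied on its face — the structure's footprint is 285 sq ft, below the 300 sq ft limit; the structure will not be visible from the street. Considering the limiting provisions: (c) operates (the lot is in a historic district), but yields to (d): (d) applies — a current General Clearance is held. (e) is not engaged (no current Annual Declaration is held), so (d) stands. (a) remains available.
Exception (b) is satisfied on its face — the structure's height is 13 ft, below the 15 ft limit. But applying paragraph (f): (f) is triggered — a home-based business operates on the lot. Exception (b) does not apply.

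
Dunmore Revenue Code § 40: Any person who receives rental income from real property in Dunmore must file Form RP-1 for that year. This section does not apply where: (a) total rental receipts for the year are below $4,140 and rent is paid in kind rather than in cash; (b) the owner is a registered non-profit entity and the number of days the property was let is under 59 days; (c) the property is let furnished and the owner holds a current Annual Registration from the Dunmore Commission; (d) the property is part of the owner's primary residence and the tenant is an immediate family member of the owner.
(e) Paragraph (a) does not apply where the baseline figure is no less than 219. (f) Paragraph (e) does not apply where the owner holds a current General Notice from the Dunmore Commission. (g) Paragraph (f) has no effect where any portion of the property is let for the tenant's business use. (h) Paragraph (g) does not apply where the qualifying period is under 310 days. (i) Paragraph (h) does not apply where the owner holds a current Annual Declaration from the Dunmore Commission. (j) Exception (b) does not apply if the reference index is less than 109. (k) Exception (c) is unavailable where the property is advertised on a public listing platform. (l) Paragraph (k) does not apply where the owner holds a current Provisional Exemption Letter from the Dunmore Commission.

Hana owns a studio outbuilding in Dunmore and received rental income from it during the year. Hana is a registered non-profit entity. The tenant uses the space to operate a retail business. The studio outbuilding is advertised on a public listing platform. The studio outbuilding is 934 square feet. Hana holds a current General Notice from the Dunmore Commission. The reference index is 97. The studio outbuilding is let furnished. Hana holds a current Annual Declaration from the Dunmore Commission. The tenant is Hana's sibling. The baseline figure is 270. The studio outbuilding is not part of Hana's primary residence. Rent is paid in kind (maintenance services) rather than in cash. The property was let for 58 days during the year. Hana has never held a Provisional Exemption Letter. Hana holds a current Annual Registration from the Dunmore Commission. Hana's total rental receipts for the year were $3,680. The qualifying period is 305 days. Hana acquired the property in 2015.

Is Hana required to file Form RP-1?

Yes — Hana must file Form RP-1.

Exception (a)'s conditions are all satisfied: total rental receipts for the year are $3,680, below the $4,140 limit; rent is paid in kind. Turning to paragraphs (e)–(i): (e) operates against (a): the baseline figure is 270, meeting the 219 threshold. (f) is triggered (a current General Notice is held), but is itself disapplied by (g): (g) is triggered — the space is let for business use. (h) would limit (g) — the qualifying period is 305 days, under the 310 days limit — but (i) sets (h) aside: (i) operates against (h): a current Annual Declaration is held. So (a) is unavailable.
Exception (b)'s conditions are all satisfied: Hana is a registered non-profit; the number of days the property was let is 58 days, under the 59 days limit. But: (j) is triggered — the reference index is 97, less than the 109 limit. Exception (b) does not apply.
Exception (c) is satisfied on its face — the property is let furnished; a current Annual Registration is held. But applying paragraphs (k)–(l): (k) applies — the property is publicly advertised. (l), which would lift (k), is not engaged — the Provisional Exemption Letter is not current. Exception (c) does not apply.
Exception (d) fails — the studio outbuilding is not part of the primary residence.
None of the exceptions is available; § 40 applies in full.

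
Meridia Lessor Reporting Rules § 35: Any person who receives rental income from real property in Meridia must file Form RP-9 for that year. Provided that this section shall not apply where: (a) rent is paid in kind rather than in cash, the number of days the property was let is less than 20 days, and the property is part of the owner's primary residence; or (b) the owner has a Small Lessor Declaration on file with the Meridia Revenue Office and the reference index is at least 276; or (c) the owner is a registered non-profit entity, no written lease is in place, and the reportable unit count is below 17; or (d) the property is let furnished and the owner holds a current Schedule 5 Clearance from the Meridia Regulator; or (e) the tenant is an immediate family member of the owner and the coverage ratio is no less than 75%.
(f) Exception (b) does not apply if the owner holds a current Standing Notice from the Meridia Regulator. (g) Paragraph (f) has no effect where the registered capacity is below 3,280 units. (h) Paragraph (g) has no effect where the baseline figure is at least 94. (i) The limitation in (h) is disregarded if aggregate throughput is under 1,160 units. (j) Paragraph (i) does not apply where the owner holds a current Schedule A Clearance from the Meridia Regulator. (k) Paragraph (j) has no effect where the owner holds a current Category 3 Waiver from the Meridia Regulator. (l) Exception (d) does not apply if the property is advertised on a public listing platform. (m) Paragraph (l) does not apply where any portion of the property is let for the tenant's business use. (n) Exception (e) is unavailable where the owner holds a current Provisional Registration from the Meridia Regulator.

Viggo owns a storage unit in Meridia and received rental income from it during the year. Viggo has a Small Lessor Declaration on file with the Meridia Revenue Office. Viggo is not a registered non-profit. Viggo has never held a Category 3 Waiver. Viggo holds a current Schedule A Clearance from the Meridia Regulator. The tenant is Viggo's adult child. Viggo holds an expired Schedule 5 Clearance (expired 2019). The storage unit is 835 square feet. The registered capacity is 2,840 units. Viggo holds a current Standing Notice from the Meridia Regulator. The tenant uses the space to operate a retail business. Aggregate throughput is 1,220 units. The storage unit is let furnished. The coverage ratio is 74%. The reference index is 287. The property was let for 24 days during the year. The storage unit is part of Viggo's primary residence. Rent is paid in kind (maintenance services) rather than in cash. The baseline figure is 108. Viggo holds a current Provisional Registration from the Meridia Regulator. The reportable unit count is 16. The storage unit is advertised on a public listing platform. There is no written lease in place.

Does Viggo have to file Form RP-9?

Exception (a) fails — the number of days the property was let is 24 days, not less than 20 days.
Exception (b) is satisfied on its face — a Small Lessor Declaration is on file; the reference index is 287, meeting the 276 threshold. However, paragraphs (f)–(k) must be considered: (f) operates against (b): a current Standing Notice is held. (g) would limit (f) — the registered capacity is 2,840 units, below the 3,280 units limit — but (h) sets (g) aside: (h) operates against (g): the baseline figure is 108, meeting the 94 threshold. (i) is not triggered (aggregate throughput is 1,220 units, not under 1,160 units), so (h) stands. (b) is therefore removed.
Exception (c) fails — Viggo is not a registered non-profit.
Exception (d) fails — the Schedule 5 Clearance is not current.
Exception (e) requires that the coverage ratio is no less than 75%; but the coverage ratio is 74%, short of 75%, so (e) is unavailable.
No exception displaces § 35.

Yes — Viggo must file Form RP-9.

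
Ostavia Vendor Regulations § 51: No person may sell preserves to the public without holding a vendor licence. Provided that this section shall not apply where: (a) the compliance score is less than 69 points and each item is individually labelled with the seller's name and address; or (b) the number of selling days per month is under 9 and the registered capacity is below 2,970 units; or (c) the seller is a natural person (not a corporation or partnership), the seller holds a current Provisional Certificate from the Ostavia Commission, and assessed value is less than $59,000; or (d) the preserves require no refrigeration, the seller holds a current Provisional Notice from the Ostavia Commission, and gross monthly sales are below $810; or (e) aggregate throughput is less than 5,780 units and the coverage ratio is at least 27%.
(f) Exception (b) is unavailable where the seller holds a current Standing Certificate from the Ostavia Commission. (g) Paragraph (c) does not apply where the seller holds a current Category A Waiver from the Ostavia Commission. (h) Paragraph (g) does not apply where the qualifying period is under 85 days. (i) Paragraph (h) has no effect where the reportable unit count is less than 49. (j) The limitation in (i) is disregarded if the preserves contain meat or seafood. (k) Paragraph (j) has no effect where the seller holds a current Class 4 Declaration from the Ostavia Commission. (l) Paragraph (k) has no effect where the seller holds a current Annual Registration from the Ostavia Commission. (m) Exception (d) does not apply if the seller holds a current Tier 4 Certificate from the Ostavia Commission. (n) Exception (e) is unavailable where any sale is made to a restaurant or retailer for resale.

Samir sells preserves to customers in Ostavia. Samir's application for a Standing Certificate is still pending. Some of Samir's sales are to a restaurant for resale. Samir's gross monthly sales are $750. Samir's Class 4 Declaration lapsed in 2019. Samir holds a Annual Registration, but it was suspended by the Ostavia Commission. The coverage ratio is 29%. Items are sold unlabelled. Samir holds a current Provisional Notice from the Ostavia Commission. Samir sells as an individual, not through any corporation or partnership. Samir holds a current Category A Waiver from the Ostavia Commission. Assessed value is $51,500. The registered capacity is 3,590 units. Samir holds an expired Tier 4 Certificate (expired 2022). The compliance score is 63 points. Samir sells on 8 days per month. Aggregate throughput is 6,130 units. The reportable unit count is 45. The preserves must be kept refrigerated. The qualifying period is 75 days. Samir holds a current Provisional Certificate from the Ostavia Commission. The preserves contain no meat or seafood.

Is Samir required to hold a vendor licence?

Yes — Samir must hold a vendor licence.

Exception (a) does not apply: items are sold unlabelled.
Exception (b) requires that the registered capacity is below 2,970 units; but the registered capacity is 3,590 units, not below 2,970 units, so (b) is unavailable.
Exception (c): the seller is a natural person; a current Provisional Certificate is held; assessed value is $51,500, less than the $59,000 limit — every condition holds. However, paragraphs (g)–(l) must be considered: (g) operates against (c): a current Category A Waiver is held. (h) would limit (g) — the qualifying period is 75 days, under the 85 days limit — but (i) sets (h) aside: (i) operates against (h): the reportable unit count is 45, less than the 49 limit. (j), which would lift (i), does not operate here — the preserves contain no meat or seafood. So (c) is unavailable.
Exception (d) requires that the preserves require no refrigeration; but the preserves require refrigeration, so (d) is unavailable.
Exception (e) does not apply: aggregate throughput is 6,130 units, not less than 5,780 units.
No exception applies. The general rule governs.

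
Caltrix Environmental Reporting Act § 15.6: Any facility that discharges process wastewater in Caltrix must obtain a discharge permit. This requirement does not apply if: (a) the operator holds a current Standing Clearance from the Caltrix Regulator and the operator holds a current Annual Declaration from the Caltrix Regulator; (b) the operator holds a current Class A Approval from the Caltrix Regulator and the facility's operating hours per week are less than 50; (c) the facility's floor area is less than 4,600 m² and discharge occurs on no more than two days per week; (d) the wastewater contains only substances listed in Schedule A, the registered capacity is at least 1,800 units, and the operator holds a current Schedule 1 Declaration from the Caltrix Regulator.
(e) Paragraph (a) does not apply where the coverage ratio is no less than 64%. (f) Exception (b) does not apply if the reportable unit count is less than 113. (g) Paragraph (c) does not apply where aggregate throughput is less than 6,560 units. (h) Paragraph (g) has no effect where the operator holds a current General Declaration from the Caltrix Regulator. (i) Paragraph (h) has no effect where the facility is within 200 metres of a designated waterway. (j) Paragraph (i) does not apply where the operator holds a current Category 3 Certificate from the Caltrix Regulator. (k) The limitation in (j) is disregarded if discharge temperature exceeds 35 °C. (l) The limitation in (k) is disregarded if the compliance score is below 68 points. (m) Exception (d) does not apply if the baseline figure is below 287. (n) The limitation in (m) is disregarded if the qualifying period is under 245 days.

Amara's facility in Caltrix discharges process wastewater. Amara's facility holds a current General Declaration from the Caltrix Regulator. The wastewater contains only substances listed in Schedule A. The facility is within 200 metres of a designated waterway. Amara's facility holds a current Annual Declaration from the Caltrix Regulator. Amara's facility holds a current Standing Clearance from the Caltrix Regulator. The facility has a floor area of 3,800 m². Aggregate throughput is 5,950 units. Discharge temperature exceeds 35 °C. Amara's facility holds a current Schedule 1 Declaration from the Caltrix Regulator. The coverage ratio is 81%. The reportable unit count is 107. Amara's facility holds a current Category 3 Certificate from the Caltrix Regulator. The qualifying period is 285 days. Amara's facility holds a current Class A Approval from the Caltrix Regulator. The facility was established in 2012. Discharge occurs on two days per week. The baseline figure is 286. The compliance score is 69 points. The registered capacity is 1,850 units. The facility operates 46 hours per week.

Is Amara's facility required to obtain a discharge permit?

Exception (a)'s conditions are all satisfied: a current Standing Clearance is held; a current Annual Declaration is held. However, paragraph (e) must be considered: (e) operates against (a): the coverage ratio is 81%, meeting the 64% threshold. (a) is therefore removed.
All of (b)'s requirements are met (a current Class A Approval is held; the facility's operating hours per week are 46, less than the 50 limit). But: (f) operates against (b): the reportable unit count is 107, less than the 113 limit. So (b) is unavailable.
All of (c)'s requirements are met (the facility's floor area is 3,800 m², less than the 4,600 m² limit; discharge occurs on no more than two days per week). However, paragraphs (g)–(l) must be considered: (g) operates against (c): aggregate throughput is 5,950 units, less than the 6,560 units limit. (h) operates (a current General Declaration is held), but is overridden by (i): (i) operates against (h): the facility is within 200 m of a designated waterway. (j) would limit (i) — a current Category 3 Certificate is held — but (k) sets (j) aside: (k) operates against (j): discharge temperature exceeds 35 °C. (l) is not triggered (the compliance score is 69 points, not below 68 points), so (k) stands. (c) is therefore removed.
Exception (d): the wastewater is Schedule-A-only; the registered capacity is 1,850 units, meeting the 1,800 units threshold; a current Schedule 1 Declaration is held — every condition holds. But: (m) operates against (d): the baseline figure is 286, below the 287 limit. (n), which would lift (m), is not engaged — the qualifying period is 285 days, not under 245 days. Exception (d) does not apply.
No exception is made out. Amara's facility falls within the general rule.

Yes — Amara's facility must obtain a discharge permit.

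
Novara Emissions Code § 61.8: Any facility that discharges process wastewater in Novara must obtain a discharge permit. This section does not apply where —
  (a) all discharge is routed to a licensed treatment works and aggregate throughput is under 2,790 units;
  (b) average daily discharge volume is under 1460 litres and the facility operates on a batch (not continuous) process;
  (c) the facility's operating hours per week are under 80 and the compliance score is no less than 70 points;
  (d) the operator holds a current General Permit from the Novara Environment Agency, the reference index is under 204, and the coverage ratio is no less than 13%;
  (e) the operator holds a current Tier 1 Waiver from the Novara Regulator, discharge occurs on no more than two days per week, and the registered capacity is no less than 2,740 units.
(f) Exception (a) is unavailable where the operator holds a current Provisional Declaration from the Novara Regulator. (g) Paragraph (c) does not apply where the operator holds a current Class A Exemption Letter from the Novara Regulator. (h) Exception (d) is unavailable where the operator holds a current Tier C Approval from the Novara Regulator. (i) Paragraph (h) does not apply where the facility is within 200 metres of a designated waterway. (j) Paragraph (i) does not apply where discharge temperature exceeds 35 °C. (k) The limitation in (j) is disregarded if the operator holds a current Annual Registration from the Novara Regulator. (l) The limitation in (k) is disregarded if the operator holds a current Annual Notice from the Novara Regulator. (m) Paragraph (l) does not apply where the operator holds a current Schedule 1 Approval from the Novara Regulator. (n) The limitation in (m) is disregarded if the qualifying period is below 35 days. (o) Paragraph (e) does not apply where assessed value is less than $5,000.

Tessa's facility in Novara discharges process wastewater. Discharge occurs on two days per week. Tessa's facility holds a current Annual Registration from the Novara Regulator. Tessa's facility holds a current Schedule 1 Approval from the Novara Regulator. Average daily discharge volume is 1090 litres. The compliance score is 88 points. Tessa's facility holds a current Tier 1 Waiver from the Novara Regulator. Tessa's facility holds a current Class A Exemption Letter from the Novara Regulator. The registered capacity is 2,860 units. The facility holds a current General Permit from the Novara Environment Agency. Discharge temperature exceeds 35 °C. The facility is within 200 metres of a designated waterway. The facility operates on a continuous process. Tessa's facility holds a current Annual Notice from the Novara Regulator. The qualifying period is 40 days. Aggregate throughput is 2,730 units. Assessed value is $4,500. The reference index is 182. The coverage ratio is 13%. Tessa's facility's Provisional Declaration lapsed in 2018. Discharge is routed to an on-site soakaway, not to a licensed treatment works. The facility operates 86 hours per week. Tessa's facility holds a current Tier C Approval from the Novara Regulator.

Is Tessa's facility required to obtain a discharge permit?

Exception (a) requires that all discharge is routed to a licensed treatment works; but discharge is not routed to a licensed treatment works, so (a) is unavailable.
Exception (b) fails — the facility operates on a continuous process.
Exception (c) fails — the facility's operating hours per week are 86, not under 80.
All of (d)'s requirements are met (a current General Permit is held; the reference index is 182, under the 204 limit; the coverage ratio is 13%, meeting the 13% threshold). Considering the limiting provisions: (h) would limit (d) — a current Tier C Approval is held — but (i) sets (h) aside: (i) is engaged — the facility is within 200 m of a designated waterway. (j) is triggered (discharge temperature exceeds 35 °C), but yields to (k): (k) applies — a current Annual Registration is held. (l) would limit (k) — a current Annual Notice is held — but (m) sets (l) aside: (m) operates against (l): a current Schedule 1 Approval is held. (n), which would lift (m), is not engaged — the qualifying period is 40 days, not below 35 days. (d) remains available.
Exception (e): a current Tier 1 Waiver is held; discharge occurs on no more than two days per week; the registered capacity is 2,860 units, meeting the 2,740 units threshold — every condition holds. However, paragraph (o) must be considered: (o) operates against (e): assessed value is $4,500, less than the $5,000 limit. (e) is therefore removed.

No — exception (d) applies; Tessa's facility is not required to obtain a discharge permit.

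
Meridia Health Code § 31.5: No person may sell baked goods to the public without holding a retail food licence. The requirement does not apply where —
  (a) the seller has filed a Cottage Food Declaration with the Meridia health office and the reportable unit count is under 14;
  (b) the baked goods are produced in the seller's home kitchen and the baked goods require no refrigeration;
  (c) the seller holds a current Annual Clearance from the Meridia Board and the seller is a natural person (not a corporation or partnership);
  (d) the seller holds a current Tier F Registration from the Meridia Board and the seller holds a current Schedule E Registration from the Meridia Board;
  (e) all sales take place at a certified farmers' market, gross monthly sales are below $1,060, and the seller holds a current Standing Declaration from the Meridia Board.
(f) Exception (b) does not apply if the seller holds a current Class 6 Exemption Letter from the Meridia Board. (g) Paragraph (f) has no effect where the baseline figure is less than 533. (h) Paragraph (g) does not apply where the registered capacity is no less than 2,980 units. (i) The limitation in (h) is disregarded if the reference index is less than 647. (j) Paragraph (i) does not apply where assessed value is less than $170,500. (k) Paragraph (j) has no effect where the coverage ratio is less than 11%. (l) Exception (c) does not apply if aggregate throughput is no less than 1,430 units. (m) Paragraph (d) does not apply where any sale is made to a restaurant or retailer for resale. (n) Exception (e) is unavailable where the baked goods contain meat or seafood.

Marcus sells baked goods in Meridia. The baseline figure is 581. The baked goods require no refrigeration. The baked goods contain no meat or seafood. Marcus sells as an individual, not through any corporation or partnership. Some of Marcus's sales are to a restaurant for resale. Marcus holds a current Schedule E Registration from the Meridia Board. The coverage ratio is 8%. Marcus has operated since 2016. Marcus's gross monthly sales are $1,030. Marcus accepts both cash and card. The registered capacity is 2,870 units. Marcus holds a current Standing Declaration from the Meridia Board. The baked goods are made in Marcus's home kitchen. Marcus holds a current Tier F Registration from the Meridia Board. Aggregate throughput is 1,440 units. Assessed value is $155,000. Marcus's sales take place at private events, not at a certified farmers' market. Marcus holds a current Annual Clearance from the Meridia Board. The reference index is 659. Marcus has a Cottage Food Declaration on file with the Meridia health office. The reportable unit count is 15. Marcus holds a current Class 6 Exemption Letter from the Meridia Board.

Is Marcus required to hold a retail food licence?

Yes — Marcus must hold a retail food licence.

Exception (a) requires that the reportable unit count is under 14; but the reportable unit count is 15, not under 14, so (a) is unavailable.
Exception (b): the baked goods are home-kitchen produced; the baked goods are shelf-stable — every condition holds. However, paragraphs (f)–(k) must be considered: (f) is engaged — a current Class 6 Exemption Letter is held. (g) does not operate here (the baseline figure is 581, not less than 533), so (f) stands. Exception (b) does not apply.
Exception (c)'s conditions are all satisfied: a current Annual Clearance is held; the seller is a natural person. However, paragraph (l) must be considered: (l) operates against (c): aggregate throughput is 1,440 units, meeting the 1,430 units threshold. Exception (c) does not apply.
All of (d)'s requirements are met (a current Tier F Registration is held; a current Schedule E Registration is held). However, paragraph (m) must be considered: (m) applies — some sales are to a restaurant for resale. So (d) is unavailable.
Exception (e) fails — sales are at private events, not a certified farmers' market.
Every exception is unavailable, so the rule governs.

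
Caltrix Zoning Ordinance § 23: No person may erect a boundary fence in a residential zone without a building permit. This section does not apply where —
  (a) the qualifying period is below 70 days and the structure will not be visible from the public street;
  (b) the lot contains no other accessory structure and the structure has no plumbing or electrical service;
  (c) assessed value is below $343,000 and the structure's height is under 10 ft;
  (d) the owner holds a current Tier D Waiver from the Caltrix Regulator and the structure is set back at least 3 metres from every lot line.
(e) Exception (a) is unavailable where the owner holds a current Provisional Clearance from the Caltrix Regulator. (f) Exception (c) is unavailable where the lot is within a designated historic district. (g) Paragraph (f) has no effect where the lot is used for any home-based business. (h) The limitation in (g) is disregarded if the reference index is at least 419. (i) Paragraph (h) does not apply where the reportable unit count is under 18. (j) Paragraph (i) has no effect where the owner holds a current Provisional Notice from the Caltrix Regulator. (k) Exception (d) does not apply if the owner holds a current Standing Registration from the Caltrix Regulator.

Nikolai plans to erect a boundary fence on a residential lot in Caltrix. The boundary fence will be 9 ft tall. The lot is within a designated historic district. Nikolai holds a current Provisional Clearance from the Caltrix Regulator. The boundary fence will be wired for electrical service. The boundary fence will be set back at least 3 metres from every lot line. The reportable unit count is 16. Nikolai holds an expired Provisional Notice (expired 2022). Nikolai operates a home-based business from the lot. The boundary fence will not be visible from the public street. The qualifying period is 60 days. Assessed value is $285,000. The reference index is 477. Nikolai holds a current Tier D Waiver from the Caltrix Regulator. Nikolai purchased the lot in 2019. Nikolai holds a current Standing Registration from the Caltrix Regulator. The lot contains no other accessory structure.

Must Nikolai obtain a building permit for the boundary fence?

No — exception (c) applies; Nikolai does not need a building permit.

Exception (a): the qualifying period is 60 days, below the 70 days limit; the structure will not be visible from the street — every condition holds. Turning to paragraph (e): (e) operates — a current Provisional Clearance is held. So (a) is unavailable.
Exception (b) requires that the structure has no plumbing or electrical service; but electrical service is planned, so (b) is unavailable.
Exception (c)'s conditions are all satisfied: assessed value is $285,000, below the $343,000 limit; the structure's height is 9 ft, under the 10 ft limit. Applying paragraphs (f)–(j): (f) would limit (c) — the lot is in a historic district — but (g) sets (f) aside: (g) is triggered — a home-based business operates on the lot. (h) operates (the reference index is 477, meeting the 419 threshold), but is overridden by (i): (i) applies — the reportable unit count is 16, under the 18 limit. (j) does not operate here (the Provisional Notice is not current), so (i) stands. (c) remains available.
All of (d)'s requirements are met (a current Tier D Waiver is held; the setback is at least 3 m on every side). But applying paragraph (k): (k) operates against (d): a current Standing Registration is held. (d) is therefore removed.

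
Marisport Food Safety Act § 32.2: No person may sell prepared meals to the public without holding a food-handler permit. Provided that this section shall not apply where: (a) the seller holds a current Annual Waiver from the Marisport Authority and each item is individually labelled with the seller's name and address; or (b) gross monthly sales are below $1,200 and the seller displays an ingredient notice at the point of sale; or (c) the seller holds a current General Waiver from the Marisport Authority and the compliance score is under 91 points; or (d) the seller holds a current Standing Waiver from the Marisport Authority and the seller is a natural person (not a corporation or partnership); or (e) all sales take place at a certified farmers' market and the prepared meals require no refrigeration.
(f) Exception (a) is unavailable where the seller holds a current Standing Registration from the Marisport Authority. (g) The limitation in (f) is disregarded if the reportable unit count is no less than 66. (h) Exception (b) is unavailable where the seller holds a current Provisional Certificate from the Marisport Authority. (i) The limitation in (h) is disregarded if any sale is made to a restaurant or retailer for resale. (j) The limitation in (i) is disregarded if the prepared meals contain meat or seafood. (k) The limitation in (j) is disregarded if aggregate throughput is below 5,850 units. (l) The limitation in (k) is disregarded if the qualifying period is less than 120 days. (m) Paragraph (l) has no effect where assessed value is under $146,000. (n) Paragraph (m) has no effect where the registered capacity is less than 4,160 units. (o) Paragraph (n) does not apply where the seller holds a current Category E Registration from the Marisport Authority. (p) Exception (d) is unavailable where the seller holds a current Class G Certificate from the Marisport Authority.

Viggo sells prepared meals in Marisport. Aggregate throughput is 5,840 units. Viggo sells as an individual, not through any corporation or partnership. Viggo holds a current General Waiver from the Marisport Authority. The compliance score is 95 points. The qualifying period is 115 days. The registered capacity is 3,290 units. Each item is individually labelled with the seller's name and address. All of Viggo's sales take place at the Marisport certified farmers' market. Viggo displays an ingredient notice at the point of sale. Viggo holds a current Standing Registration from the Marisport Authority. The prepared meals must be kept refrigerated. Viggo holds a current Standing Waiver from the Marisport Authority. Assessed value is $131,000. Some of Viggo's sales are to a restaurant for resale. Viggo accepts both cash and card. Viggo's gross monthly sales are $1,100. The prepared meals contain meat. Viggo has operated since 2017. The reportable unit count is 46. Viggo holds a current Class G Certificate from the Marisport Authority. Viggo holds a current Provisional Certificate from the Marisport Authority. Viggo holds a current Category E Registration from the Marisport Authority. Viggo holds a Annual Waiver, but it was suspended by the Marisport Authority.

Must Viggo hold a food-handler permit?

No — exception (b) applies; Viggo is not required to hold a food-handler permit.

Exception (a) does not apply: the Annual Waiver is not current.
Exception (b) is satisfied on its face — gross monthly sales are $1,100, below the $1,200 limit; an ingredient notice is displayed. Applying paragraphs (h)–(o): (h) would limit (b) — a current Provisional Certificate is held — but (i) sets (h) aside: (i) applies — some sales are to a restaurant for resale. (j) would limit (i) — the prepared meals contain meat — but (k) sets (j) aside: (k) operates against (j): aggregate throughput is 5,840 units, below the 5,850 units limit. (l) would limit (k) — the qualifying period is 115 days, less than the 120 days limit — but (m) sets (l) aside: (m) operates against (l): assessed value is $131,000, under the $146,000 limit. (n) would limit (m) — the registered capacity is 3,290 units, less than the 4,160 units limit — but (o) sets (n) aside: (o) operates against (n): a current Category E Registration is held. (b) remains available.
Exception (c) requires that the compliance score is under 91 points; but the compliance score is 95 points, not under 91 points, so (c) is unavailable.
Exception (d) is satisfied on its face — a current Standing Waiver is held; the seller is a natural person. Turning to paragraph (p): (p) operates against (d): a current Class G Certificate is held. (d) is therefore removed.
Exception (e) requires that the prepared meals require no refrigeration; but the prepared meals require refrigeration, so (e) is unavailable.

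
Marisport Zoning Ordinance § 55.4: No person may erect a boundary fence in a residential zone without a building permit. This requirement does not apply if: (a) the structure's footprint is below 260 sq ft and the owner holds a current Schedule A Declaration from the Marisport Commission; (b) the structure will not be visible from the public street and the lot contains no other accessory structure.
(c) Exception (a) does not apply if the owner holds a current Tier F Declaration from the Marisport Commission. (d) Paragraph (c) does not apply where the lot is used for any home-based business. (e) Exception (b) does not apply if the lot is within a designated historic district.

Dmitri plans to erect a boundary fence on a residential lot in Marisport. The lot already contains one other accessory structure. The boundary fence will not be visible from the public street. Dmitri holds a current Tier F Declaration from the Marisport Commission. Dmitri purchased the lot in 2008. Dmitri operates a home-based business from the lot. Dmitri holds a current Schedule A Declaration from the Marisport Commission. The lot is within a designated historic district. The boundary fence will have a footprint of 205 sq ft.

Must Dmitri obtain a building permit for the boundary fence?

No — exception (a) applies; Dmitri does not need a building permit.

Exception (a): the structure's footprint is 205 sq ft, below the 260 sq ft limit; a current Schedule A Declaration is held — every condition holds. As to paragraphs (c)–(d): (c) is triggered (a current Tier F Declaration is held), but is itself disapplied by (d): (d) operates against (c): a home-based business operates on the lot. So (a) applies.
Exception (b) fails — the lot already has another accessory structure.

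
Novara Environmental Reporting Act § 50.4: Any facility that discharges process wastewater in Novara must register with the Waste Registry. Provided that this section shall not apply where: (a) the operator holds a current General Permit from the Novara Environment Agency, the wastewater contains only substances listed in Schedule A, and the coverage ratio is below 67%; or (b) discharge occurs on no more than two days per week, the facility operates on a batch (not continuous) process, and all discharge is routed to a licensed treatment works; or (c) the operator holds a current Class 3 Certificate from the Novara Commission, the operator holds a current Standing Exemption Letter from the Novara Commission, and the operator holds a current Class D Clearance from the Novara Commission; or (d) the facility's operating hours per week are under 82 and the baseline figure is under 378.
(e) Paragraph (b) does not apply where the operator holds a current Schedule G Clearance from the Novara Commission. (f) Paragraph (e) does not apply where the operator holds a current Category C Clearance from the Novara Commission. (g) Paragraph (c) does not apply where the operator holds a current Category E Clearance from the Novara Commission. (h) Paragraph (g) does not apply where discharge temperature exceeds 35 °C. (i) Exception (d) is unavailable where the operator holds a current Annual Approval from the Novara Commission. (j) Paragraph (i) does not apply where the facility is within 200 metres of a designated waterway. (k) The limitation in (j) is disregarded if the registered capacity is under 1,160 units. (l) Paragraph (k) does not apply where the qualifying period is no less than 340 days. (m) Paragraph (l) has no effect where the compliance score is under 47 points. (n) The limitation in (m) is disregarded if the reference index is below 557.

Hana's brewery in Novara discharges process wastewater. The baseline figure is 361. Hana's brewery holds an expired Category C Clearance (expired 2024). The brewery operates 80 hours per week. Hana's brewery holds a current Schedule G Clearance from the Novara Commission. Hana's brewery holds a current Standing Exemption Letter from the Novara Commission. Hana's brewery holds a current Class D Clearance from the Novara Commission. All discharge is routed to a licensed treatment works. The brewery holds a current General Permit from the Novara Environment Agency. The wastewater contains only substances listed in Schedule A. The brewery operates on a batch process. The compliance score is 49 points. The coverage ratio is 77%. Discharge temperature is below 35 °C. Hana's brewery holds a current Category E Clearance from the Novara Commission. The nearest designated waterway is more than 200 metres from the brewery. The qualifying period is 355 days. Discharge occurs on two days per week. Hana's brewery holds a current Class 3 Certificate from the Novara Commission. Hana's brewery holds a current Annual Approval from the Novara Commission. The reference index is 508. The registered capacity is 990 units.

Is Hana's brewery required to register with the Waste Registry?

Exception (a) fails — the coverage ratio is 77%, not below 67%.
Exception (b): discharge occurs on no more than two days per week; the facility operates on a batch process; discharge is routed to a licensed treatment works — every condition holds. Turning to paragraphs (e)–(f): (e) operates — a current Schedule G Clearance is held. (f) is not engaged (there is no Category C Clearance in force), so (e) stands. (b) is therefore removed.
Exception (c) is satisfied on its face — a current Class 3 Certificate is held; a current Standing Exemption Letter is held; a current Class D Clearance is held. Turning to paragraphs (g)–(h): (g) applies — a current Category E Clearance is held. (h) is not triggered (discharge temperature is below 35 °C), so (g) stands. So (c) is unavailable.
All of (d)'s requirements are met (the facility's operating hours per week are 80, under the 82 limit; the baseline figure is 361, under the 378 limit). But: (i) operates against (d): a current Annual Approval is held. (j), which would lift (i), is not triggered — the brewery is more than 200 m from any designated waterway. So (d) is unavailable.
None of the exceptions is available; § 50.4 applies in full.

Yes — Hana's brewery must register with the Waste Registry.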